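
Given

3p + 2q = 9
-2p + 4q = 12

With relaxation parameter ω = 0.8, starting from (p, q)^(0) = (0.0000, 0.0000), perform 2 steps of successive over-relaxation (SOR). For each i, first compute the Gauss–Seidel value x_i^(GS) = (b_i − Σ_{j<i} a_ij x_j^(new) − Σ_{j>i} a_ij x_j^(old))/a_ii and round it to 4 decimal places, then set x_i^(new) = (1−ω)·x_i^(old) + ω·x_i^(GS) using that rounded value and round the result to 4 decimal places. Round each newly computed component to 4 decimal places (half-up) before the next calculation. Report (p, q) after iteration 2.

Iteration 1:
  p: GS value = (9 - (2)·0.0000) / (3) = 3.0000;  p ← (1−ω)·0.0000 + ω·3.0000 = 2.4000
  q: GS value = (12 - (-2)·2.4000) / (4) = 4.2000;  q ← (1−ω)·0.0000 + ω·4.2000 = 3.3600
Iteration 2:
  p: GS value = (9 - (2)·3.3600) / (3) = 0.7600;  p ← (1−ω)·2.4000 + ω·0.7600 = 1.0880
  q: GS value = (12 - (-2)·1.0880) / (4) = 3.5440;  q ← (1−ω)·3.3600 + ω·3.5440 = 3.5072

(1.0880, 3.5072)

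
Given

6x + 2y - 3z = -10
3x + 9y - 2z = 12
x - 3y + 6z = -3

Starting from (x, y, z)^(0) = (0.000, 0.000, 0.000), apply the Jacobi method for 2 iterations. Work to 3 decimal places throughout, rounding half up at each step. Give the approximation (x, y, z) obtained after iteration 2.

(-2.361, 1.778, 0.444)

Iteration 1:
  x = (-10 - (2)·0.000 - (-3)·0.000) / (6) = -1.667
  y = (12 - (3)·0.000 - (-2)·0.000) / (9) = 1.333
  z = (-3 - (1)·0.000 - (-3)·0.000) / (6) = -0.500
Iteration 2:
  x = (-10 - (2)·1.333 - (-3)·-0.500) / (6) = -2.361
  y = (12 - (3)·-1.667 - (-2)·-0.500) / (9) = 1.778
  z = (-3 - (1)·-1.667 - (-3)·1.333) / (6) = 0.444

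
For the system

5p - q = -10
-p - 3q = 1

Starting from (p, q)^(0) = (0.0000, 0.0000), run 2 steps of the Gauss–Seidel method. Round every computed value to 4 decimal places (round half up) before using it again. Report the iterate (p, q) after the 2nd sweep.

Iteration 1:
  p = (-10 - (-1)·0.0000) / (5) = -2.0000
  q = (1 - (-1)·-2.0000) / (-3) = 0.3333
Iteration 2:
  p = (-10 - (-1)·0.3333) / (5) = -1.9333
  q = (1 - (-1)·-1.9333) / (-3) = 0.3111

(-1.9333, 0.3111)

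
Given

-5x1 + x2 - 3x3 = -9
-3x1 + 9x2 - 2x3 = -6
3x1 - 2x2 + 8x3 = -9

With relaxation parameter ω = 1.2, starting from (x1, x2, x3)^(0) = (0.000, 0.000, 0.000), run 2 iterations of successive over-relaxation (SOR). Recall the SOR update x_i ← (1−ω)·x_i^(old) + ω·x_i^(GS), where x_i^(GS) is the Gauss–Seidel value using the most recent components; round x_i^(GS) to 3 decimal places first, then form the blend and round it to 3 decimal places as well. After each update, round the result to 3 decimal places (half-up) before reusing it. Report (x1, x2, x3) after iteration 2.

Iteration 1:
  x1: GS value = (-9 - (1)·0.000 - (-3)·0.000) / (-5) = 1.800;  x1 ← (1−ω)·0.000 + ω·1.800 = 2.160
  x2: GS value = (-6 - (-3)·2.160 - (-2)·0.000) / (9) = 0.053;  x2 ← (1−ω)·0.000 + ω·0.053 = 0.064
  x3: GS value = (-9 - (3)·2.160 - (-2)·0.064) / (8) = -1.919;  x3 ← (1−ω)·0.000 + ω·-1.919 = -2.303
Iteration 2:
  x1: GS value = (-9 - (1)·0.064 - (-3)·-2.303) / (-5) = 3.195;  x1 ← (1−ω)·2.160 + ω·3.195 = 3.402
  x2: GS value = (-6 - (-3)·3.402 - (-2)·-2.303) / (9) = -0.044;  x2 ← (1−ω)·0.064 + ω·-0.044 = -0.066
  x3: GS value = (-9 - (3)·3.402 - (-2)·-0.066) / (8) = -2.417;  x3 ← (1−ω)·-2.303 + ω·-2.417 = -2.440

(3.402, -0.066, -2.440)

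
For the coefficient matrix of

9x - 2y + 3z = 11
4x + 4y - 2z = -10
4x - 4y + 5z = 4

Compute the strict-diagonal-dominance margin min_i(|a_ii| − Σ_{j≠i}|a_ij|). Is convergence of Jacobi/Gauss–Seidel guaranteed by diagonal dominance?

-3

row 1: |9| − (2+3) = 4
row 2: |4| − (4+2) = -2
row 3: |5| − (4+4) = -3
minimum over rows = -3 → not strictly diagonally dominant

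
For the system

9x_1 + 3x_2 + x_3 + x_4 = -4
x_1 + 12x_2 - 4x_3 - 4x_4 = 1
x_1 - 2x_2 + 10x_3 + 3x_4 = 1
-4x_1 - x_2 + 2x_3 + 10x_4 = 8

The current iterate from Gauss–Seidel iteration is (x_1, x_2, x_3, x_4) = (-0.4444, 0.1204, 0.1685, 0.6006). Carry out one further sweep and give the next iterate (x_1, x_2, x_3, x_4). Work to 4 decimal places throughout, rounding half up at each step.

(-0.5700, 0.3872, 0.0543, 0.5999)

One sweep:
  x_1 = (-4 - (3)·0.1204 - (1)·0.1685 - (1)·0.6006) / (9) = -0.5700
  x_2 = (1 - (1)·-0.5700 - (-4)·0.1685 - (-4)·0.6006) / (12) = 0.3872
  x_3 = (1 - (1)·-0.5700 - (-2)·0.3872 - (3)·0.6006) / (10) = 0.0543
  x_4 = (8 - (-4)·-0.5700 - (-1)·0.3872 - (2)·0.0543) / (10) = 0.5999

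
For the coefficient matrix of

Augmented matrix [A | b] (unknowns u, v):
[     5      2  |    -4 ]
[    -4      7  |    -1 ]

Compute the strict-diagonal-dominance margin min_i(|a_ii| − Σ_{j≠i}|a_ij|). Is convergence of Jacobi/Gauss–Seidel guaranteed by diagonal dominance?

3

row 1: |5| − (2) = 3
row 2: |7| − (4) = 3
minimum over rows = 3 → strictly diagonally dominant (convergence guaranteed)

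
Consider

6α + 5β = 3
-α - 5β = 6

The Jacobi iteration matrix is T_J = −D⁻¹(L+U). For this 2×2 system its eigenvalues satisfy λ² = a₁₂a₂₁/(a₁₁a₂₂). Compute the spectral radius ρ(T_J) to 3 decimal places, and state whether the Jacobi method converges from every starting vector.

0.408

a₁₂a₂₁/(a₁₁a₂₂) = (5)·(-1) / ((6)·(-5)) = 0.166667
ρ = √|0.166667| = √0.166667 = 0.408
ρ < 1, so Jacobi converges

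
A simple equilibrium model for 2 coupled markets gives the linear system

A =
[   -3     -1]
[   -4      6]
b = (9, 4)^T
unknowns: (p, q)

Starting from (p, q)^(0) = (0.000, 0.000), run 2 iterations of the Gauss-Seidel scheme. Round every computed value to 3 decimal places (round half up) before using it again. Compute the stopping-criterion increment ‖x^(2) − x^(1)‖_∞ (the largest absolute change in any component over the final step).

Iteration 1:
  p = (9 - (-1)·0.000) / (-3) = -3.000
  q = (4 - (-4)·-3.000) / (6) = -1.333
Iteration 2:
  p = (9 - (-1)·-1.333) / (-3) = -2.556
  q = (4 - (-4)·-2.556) / (6) = -1.037
Change: (0.444, 0.296) → max |·| = 0.444

0.444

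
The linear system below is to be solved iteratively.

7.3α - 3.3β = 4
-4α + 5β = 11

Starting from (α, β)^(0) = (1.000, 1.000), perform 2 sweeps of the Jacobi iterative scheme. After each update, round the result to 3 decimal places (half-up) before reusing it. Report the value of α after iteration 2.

Iteration 1:
  α = (4 - (-3.3)·1.000) / (7.3) = 1.000
  β = (11 - (-4)·1.000) / (5) = 3.000
Iteration 2:
  α = (4 - (-3.3)·3.000) / (7.3) = 1.904
  β = (11 - (-4)·1.000) / (5) = 3.000

1.904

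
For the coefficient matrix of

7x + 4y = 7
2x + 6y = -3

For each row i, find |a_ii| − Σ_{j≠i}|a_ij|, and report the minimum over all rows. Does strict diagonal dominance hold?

row 1: |7| − (4) = 3
row 2: |6| − (2) = 4
minimum over rows = 3 → strictly diagonally dominant (convergence guaranteed)

3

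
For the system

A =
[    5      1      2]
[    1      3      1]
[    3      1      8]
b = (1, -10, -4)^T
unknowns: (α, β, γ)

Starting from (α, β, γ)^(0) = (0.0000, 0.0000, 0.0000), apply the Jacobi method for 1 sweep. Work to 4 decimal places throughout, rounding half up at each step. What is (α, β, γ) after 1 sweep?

Iteration 1:
  α = (1 - (1)·0.0000 - (2)·0.0000) / (5) = 0.2000
  β = (-10 - (1)·0.0000 - (1)·0.0000) / (3) = -3.3333
  γ = (-4 - (3)·0.0000 - (1)·0.0000) / (8) = -0.5000

(0.2000, -3.3333, -0.5000)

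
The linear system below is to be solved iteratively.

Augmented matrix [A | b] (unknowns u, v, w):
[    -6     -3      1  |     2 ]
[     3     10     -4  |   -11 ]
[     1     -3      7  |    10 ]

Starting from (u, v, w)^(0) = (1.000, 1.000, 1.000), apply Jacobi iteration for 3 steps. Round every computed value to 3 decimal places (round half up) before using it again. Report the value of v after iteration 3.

-0.798

Iteration 1:
  u = (2 - (-3)·1.000 - (1)·1.000) / (-6) = -0.667
  v = (-11 - (3)·1.000 - (-4)·1.000) / (10) = -1.000
  w = (10 - (1)·1.000 - (-3)·1.000) / (7) = 1.714
Iteration 2:
  u = (2 - (-3)·-1.000 - (1)·1.714) / (-6) = 0.452
  v = (-11 - (3)·-0.667 - (-4)·1.714) / (10) = -0.214
  w = (10 - (1)·-0.667 - (-3)·-1.000) / (7) = 1.095
Iteration 3:
  u = (2 - (-3)·-0.214 - (1)·1.095) / (-6) = -0.044
  v = (-11 - (3)·0.452 - (-4)·1.095) / (10) = -0.798
  w = (10 - (1)·0.452 - (-3)·-0.214) / (7) = 1.272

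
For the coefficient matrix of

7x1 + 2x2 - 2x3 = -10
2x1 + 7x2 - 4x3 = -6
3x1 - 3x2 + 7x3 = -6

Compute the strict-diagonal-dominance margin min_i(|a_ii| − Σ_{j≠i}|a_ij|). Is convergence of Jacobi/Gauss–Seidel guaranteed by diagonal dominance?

row 1: |7| − (2+2) = 3
row 2: |7| − (2+4) = 1
row 3: |7| − (3+3) = 1
minimum over rows = 1 → strictly diagonally dominant (convergence guaranteed)

1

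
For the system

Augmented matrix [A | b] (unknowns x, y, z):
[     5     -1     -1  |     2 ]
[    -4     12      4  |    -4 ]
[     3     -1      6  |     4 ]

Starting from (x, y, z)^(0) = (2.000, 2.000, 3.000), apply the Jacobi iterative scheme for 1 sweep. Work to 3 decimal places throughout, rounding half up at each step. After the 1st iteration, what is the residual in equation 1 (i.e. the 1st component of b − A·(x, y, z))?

Iteration 1:
  x = (2 - (-1)·2.000 - (-1)·3.000) / (5) = 1.400
  y = (-4 - (-4)·2.000 - (4)·3.000) / (12) = -0.667
  z = (4 - (3)·2.000 - (-1)·2.000) / (6) = 0.000
Residual b − A·x = (-5.667, 9.604, -0.867)

-5.667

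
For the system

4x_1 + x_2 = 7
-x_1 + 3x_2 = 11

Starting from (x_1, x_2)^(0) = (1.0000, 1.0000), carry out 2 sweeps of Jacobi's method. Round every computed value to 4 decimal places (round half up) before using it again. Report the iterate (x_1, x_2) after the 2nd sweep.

Iteration 1:
  x_1 = (7 - (1)·1.0000) / (4) = 1.5000
  x_2 = (11 - (-1)·1.0000) / (3) = 4.0000
Iteration 2:
  x_1 = (7 - (1)·4.0000) / (4) = 0.7500
  x_2 = (11 - (-1)·1.5000) / (3) = 4.1667

(0.7500, 4.1667)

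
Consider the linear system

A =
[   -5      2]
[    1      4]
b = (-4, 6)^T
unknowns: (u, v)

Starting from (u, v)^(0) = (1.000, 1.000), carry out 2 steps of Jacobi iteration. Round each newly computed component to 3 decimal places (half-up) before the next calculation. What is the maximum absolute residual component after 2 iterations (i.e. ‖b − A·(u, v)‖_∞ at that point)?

Iteration 1:
  u = (-4 - (2)·1.000) / (-5) = 1.200
  v = (6 - (1)·1.000) / (4) = 1.250
Iteration 2:
  u = (-4 - (2)·1.250) / (-5) = 1.300
  v = (6 - (1)·1.200) / (4) = 1.200
Residual b − A·x = (0.100, -0.100); ∞-norm = 0.100

0.100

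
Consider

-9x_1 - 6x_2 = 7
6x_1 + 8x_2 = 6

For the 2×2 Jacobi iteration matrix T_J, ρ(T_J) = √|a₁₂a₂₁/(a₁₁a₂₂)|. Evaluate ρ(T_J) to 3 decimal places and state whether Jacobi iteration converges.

0.707

a₁₂a₂₁/(a₁₁a₂₂) = (-6)·(6) / ((-9)·(8)) = 0.500000
ρ = √|0.500000| = √0.500000 = 0.707
ρ < 1, so Jacobi converges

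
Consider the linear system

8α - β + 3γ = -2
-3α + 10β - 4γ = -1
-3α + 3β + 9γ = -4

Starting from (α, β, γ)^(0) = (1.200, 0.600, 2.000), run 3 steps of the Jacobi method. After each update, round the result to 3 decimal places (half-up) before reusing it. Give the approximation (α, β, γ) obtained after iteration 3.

(0.105, -0.550, -0.295)

Iteration 1:
  α = (-2 - (-1)·0.600 - (3)·2.000) / (8) = -0.925
  β = (-1 - (-3)·1.200 - (-4)·2.000) / (10) = 1.060
  γ = (-4 - (-3)·1.200 - (3)·0.600) / (9) = -0.244
Iteration 2:
  α = (-2 - (-1)·1.060 - (3)·-0.244) / (8) = -0.026
  β = (-1 - (-3)·-0.925 - (-4)·-0.244) / (10) = -0.475
  γ = (-4 - (-3)·-0.925 - (3)·1.060) / (9) = -1.106
Iteration 3:
  α = (-2 - (-1)·-0.475 - (3)·-1.106) / (8) = 0.105
  β = (-1 - (-3)·-0.026 - (-4)·-1.106) / (10) = -0.550
  γ = (-4 - (-3)·-0.026 - (3)·-0.475) / (9) = -0.295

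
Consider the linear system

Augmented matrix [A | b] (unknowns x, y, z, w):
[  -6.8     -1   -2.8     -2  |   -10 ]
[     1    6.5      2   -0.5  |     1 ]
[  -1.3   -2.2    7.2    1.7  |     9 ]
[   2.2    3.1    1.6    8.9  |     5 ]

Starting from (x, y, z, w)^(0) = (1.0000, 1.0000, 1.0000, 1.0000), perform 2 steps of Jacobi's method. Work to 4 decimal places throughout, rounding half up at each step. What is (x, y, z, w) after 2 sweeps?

(0.9497, -0.4191, 1.3414, 0.2199)

Iteration 1:
  x = (-10 - (-1)·1.0000 - (-2.8)·1.0000 - (-2)·1.0000) / (-6.8) = 0.6176
  y = (1 - (1)·1.0000 - (2)·1.0000 - (-0.5)·1.0000) / (6.5) = -0.2308
  z = (9 - (-1.3)·1.0000 - (-2.2)·1.0000 - (1.7)·1.0000) / (7.2) = 1.5000
  w = (5 - (2.2)·1.0000 - (3.1)·1.0000 - (1.6)·1.0000) / (8.9) = -0.2135
Iteration 2:
  x = (-10 - (-1)·-0.2308 - (-2.8)·1.5000 - (-2)·-0.2135) / (-6.8) = 0.9497
  y = (1 - (1)·0.6176 - (2)·1.5000 - (-0.5)·-0.2135) / (6.5) = -0.4191
  z = (9 - (-1.3)·0.6176 - (-2.2)·-0.2308 - (1.7)·-0.2135) / (7.2) = 1.3414
  w = (5 - (2.2)·0.6176 - (3.1)·-0.2308 - (1.6)·1.5000) / (8.9) = 0.2199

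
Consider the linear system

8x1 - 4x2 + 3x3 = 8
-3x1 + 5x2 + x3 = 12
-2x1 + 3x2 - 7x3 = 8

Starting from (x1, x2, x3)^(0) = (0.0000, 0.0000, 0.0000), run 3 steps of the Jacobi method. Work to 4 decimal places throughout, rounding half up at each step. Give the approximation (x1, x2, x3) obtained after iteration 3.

(2.7643, 4.0572, -0.5102)

Iteration 1:
  x1 = (8 - (-4)·0.0000 - (3)·0.0000) / (8) = 1.0000
  x2 = (12 - (-3)·0.0000 - (1)·0.0000) / (5) = 2.4000
  x3 = (8 - (-2)·0.0000 - (3)·0.0000) / (-7) = -1.1429
Iteration 2:
  x1 = (8 - (-4)·2.4000 - (3)·-1.1429) / (8) = 2.6286
  x2 = (12 - (-3)·1.0000 - (1)·-1.1429) / (5) = 3.2286
  x3 = (8 - (-2)·1.0000 - (3)·2.4000) / (-7) = -0.4000
Iteration 3:
  x1 = (8 - (-4)·3.2286 - (3)·-0.4000) / (8) = 2.7643
  x2 = (12 - (-3)·2.6286 - (1)·-0.4000) / (5) = 4.0572
  x3 = (8 - (-2)·2.6286 - (3)·3.2286) / (-7) = -0.5102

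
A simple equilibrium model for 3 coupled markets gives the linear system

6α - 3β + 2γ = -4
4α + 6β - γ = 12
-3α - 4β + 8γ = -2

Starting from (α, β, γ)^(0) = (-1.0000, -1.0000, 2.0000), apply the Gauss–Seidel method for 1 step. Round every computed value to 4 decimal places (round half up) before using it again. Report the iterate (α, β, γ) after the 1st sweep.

(-1.8333, 3.5555, 0.8403)

Iteration 1:
  α = (-4 - (-3)·-1.0000 - (2)·2.0000) / (6) = -1.8333
  β = (12 - (4)·-1.8333 - (-1)·2.0000) / (6) = 3.5555
  γ = (-2 - (-3)·-1.8333 - (-4)·3.5555) / (8) = 0.8403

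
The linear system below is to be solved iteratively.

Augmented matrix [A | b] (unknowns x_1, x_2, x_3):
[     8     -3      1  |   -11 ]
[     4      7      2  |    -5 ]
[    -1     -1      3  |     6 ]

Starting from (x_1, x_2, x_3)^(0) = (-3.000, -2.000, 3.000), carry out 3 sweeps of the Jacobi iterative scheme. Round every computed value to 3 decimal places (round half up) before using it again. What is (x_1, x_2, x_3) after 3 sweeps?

Iteration 1:
  x_1 = (-11 - (-3)·-2.000 - (1)·3.000) / (8) = -2.500
  x_2 = (-5 - (4)·-3.000 - (2)·3.000) / (7) = 0.143
  x_3 = (6 - (-1)·-3.000 - (-1)·-2.000) / (3) = 0.333
Iteration 2:
  x_1 = (-11 - (-3)·0.143 - (1)·0.333) / (8) = -1.363
  x_2 = (-5 - (4)·-2.500 - (2)·0.333) / (7) = 0.619
  x_3 = (6 - (-1)·-2.500 - (-1)·0.143) / (3) = 1.214
Iteration 3:
  x_1 = (-11 - (-3)·0.619 - (1)·1.214) / (8) = -1.295
  x_2 = (-5 - (4)·-1.363 - (2)·1.214) / (7) = -0.282
  x_3 = (6 - (-1)·-1.363 - (-1)·0.619) / (3) = 1.752

(-1.295, -0.282, 1.752)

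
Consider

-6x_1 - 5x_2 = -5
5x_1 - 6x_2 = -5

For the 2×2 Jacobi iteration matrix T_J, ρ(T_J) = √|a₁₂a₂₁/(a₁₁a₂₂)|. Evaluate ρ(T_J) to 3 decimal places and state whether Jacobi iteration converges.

0.833

a₁₂a₂₁/(a₁₁a₂₂) = (-5)·(5) / ((-6)·(-6)) = -0.694444
ρ = √|-0.694444| = √0.694444 = 0.833
ρ < 1, so Jacobi converges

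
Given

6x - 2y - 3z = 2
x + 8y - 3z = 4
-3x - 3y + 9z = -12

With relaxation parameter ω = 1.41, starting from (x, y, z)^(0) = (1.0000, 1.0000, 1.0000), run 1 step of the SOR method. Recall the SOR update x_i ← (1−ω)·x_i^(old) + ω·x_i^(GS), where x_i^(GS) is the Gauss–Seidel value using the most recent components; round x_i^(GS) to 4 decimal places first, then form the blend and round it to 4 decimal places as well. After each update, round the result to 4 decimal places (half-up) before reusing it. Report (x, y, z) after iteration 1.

(1.2350, 0.6060, -1.4248)

Iteration 1:
  x: GS value = (2 - (-2)·1.0000 - (-3)·1.0000) / (6) = 1.1667;  x ← (1−ω)·1.0000 + ω·1.1667 = 1.2350
  y: GS value = (4 - (1)·1.2350 - (-3)·1.0000) / (8) = 0.7206;  y ← (1−ω)·1.0000 + ω·0.7206 = 0.6060
  z: GS value = (-12 - (-3)·1.2350 - (-3)·0.6060) / (9) = -0.7197;  z ← (1−ω)·1.0000 + ω·-0.7197 = -1.4248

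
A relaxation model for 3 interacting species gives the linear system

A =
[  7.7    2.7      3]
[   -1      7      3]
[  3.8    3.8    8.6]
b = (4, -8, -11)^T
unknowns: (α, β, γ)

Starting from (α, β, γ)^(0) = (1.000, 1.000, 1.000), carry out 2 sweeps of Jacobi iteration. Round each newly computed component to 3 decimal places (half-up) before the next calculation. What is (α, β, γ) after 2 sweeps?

Iteration 1:
  α = (4 - (2.7)·1.000 - (3)·1.000) / (7.7) = -0.221
  β = (-8 - (-1)·1.000 - (3)·1.000) / (7) = -1.429
  γ = (-11 - (3.8)·1.000 - (3.8)·1.000) / (8.6) = -2.163
Iteration 2:
  α = (4 - (2.7)·-1.429 - (3)·-2.163) / (7.7) = 1.863
  β = (-8 - (-1)·-0.221 - (3)·-2.163) / (7) = -0.247
  γ = (-11 - (3.8)·-0.221 - (3.8)·-1.429) / (8.6) = -0.550

(1.863, -0.247, -0.550)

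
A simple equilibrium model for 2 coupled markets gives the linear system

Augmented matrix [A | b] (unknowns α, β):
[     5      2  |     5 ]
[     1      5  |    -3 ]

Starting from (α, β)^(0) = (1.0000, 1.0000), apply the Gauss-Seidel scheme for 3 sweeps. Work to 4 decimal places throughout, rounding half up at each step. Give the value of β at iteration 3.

-0.8686

Iteration 1:
  α = (5 - (2)·1.0000) / (5) = 0.6000
  β = (-3 - (1)·0.6000) / (5) = -0.7200
Iteration 2:
  α = (5 - (2)·-0.7200) / (5) = 1.2880
  β = (-3 - (1)·1.2880) / (5) = -0.8576
Iteration 3:
  α = (5 - (2)·-0.8576) / (5) = 1.3430
  β = (-3 - (1)·1.3430) / (5) = -0.8686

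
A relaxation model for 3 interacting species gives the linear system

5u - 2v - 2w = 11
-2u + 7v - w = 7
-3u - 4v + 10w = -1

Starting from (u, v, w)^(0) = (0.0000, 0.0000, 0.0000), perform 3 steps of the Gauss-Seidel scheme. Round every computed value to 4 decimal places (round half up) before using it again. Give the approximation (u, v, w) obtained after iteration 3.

(3.7510, 2.3219, 1.9541)

Iteration 1:
  u = (11 - (-2)·0.0000 - (-2)·0.0000) / (5) = 2.2000
  v = (7 - (-2)·2.2000 - (-1)·0.0000) / (7) = 1.6286
  w = (-1 - (-3)·2.2000 - (-4)·1.6286) / (10) = 1.2114
Iteration 2:
  u = (11 - (-2)·1.6286 - (-2)·1.2114) / (5) = 3.3360
  v = (7 - (-2)·3.3360 - (-1)·1.2114) / (7) = 2.1262
  w = (-1 - (-3)·3.3360 - (-4)·2.1262) / (10) = 1.7513
Iteration 3:
  u = (11 - (-2)·2.1262 - (-2)·1.7513) / (5) = 3.7510
  v = (7 - (-2)·3.7510 - (-1)·1.7513) / (7) = 2.3219
  w = (-1 - (-3)·3.7510 - (-4)·2.3219) / (10) = 1.9541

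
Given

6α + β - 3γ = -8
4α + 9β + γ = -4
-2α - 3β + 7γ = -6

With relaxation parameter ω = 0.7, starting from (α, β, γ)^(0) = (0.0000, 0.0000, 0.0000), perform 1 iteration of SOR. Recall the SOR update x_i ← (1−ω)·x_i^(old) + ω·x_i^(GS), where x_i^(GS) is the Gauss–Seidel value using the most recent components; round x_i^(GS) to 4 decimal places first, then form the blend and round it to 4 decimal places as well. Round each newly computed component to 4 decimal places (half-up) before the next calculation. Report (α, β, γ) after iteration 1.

(-0.9333, -0.0207, -0.7929)

Iteration 1:
  α: GS value = (-8 - (1)·0.0000 - (-3)·0.0000) / (6) = -1.3333;  α ← (1−ω)·0.0000 + ω·-1.3333 = -0.9333
  β: GS value = (-4 - (4)·-0.9333 - (1)·0.0000) / (9) = -0.0296;  β ← (1−ω)·0.0000 + ω·-0.0296 = -0.0207
  γ: GS value = (-6 - (-2)·-0.9333 - (-3)·-0.0207) / (7) = -1.1327;  γ ← (1−ω)·0.0000 + ω·-1.1327 = -0.7929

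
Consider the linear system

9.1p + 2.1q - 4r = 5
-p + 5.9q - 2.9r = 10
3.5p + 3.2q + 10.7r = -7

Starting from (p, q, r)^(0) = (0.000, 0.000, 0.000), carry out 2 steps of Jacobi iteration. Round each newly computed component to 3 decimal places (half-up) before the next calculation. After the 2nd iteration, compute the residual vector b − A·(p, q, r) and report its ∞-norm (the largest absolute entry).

3.106

Iteration 1:
  p = (5 - (2.1)·0.000 - (-4)·0.000) / (9.1) = 0.549
  q = (10 - (-1)·0.000 - (-2.9)·0.000) / (5.9) = 1.695
  r = (-7 - (3.5)·0.000 - (3.2)·0.000) / (10.7) = -0.654
Iteration 2:
  p = (5 - (2.1)·1.695 - (-4)·-0.654) / (9.1) = -0.129
  q = (10 - (-1)·0.549 - (-2.9)·-0.654) / (5.9) = 1.467
  r = (-7 - (3.5)·0.549 - (3.2)·1.695) / (10.7) = -1.341
Residual b − A·x = (-2.271, -2.673, 3.106); ∞-norm = 3.106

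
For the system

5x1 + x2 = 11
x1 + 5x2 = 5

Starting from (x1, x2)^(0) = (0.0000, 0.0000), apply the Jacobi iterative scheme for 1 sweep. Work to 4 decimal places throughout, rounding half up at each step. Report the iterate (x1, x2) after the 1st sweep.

Iteration 1:
  x1 = (11 - (1)·0.0000) / (5) = 2.2000
  x2 = (5 - (1)·0.0000) / (5) = 1.0000

(2.2000, 1.0000)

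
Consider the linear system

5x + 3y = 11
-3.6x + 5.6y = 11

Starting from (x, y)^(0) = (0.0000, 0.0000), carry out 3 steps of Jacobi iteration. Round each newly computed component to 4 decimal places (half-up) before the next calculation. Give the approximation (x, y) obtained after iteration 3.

(0.1728, 2.6209)

Iteration 1:
  x = (11 - (3)·0.0000) / (5) = 2.2000
  y = (11 - (-3.6)·0.0000) / (5.6) = 1.9643
Iteration 2:
  x = (11 - (3)·1.9643) / (5) = 1.0214
  y = (11 - (-3.6)·2.2000) / (5.6) = 3.3786
Iteration 3:
  x = (11 - (3)·3.3786) / (5) = 0.1728
  y = (11 - (-3.6)·1.0214) / (5.6) = 2.6209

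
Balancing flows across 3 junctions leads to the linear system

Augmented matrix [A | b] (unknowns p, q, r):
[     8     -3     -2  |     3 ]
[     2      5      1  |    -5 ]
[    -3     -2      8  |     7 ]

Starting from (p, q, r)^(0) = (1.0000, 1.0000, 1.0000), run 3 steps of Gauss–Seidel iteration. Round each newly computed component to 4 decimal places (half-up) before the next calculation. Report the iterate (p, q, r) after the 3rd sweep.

Iteration 1:
  p = (3 - (-3)·1.0000 - (-2)·1.0000) / (8) = 1.0000
  q = (-5 - (2)·1.0000 - (1)·1.0000) / (5) = -1.6000
  r = (7 - (-3)·1.0000 - (-2)·-1.6000) / (8) = 0.8500
Iteration 2:
  p = (3 - (-3)·-1.6000 - (-2)·0.8500) / (8) = -0.0125
  q = (-5 - (2)·-0.0125 - (1)·0.8500) / (5) = -1.1650
  r = (7 - (-3)·-0.0125 - (-2)·-1.1650) / (8) = 0.5791
Iteration 3:
  p = (3 - (-3)·-1.1650 - (-2)·0.5791) / (8) = 0.0829
  q = (-5 - (2)·0.0829 - (1)·0.5791) / (5) = -1.1490
  r = (7 - (-3)·0.0829 - (-2)·-1.1490) / (8) = 0.6188

(0.0829, -1.1490, 0.6188)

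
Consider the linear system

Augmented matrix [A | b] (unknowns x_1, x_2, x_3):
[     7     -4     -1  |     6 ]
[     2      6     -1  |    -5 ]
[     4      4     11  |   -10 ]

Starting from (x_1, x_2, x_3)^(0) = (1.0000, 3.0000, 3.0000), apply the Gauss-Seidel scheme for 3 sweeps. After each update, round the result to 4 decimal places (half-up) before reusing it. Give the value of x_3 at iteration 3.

-0.6229

Iteration 1:
  x_1 = (6 - (-4)·3.0000 - (-1)·3.0000) / (7) = 3.0000
  x_2 = (-5 - (2)·3.0000 - (-1)·3.0000) / (6) = -1.3333
  x_3 = (-10 - (4)·3.0000 - (4)·-1.3333) / (11) = -1.5152
Iteration 2:
  x_1 = (6 - (-4)·-1.3333 - (-1)·-1.5152) / (7) = -0.1212
  x_2 = (-5 - (2)·-0.1212 - (-1)·-1.5152) / (6) = -1.0455
  x_3 = (-10 - (4)·-0.1212 - (4)·-1.0455) / (11) = -0.4848
Iteration 3:
  x_1 = (6 - (-4)·-1.0455 - (-1)·-0.4848) / (7) = 0.1905
  x_2 = (-5 - (2)·0.1905 - (-1)·-0.4848) / (6) = -0.9776
  x_3 = (-10 - (4)·0.1905 - (4)·-0.9776) / (11) = -0.6229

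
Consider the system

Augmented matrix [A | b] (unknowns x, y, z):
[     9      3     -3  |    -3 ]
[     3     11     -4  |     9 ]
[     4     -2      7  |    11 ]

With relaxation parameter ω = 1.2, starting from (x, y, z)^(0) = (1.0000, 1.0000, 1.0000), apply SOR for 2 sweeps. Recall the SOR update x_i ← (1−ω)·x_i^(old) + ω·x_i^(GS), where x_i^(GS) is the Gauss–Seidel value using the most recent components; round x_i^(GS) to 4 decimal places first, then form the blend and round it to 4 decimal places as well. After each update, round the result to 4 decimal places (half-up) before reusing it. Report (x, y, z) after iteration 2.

Iteration 1:
  x: GS value = (-3 - (3)·1.0000 - (-3)·1.0000) / (9) = -0.3333;  x ← (1−ω)·1.0000 + ω·-0.3333 = -0.6000
  y: GS value = (9 - (3)·-0.6000 - (-4)·1.0000) / (11) = 1.3455;  y ← (1−ω)·1.0000 + ω·1.3455 = 1.4146
  z: GS value = (11 - (4)·-0.6000 - (-2)·1.4146) / (7) = 2.3185;  z ← (1−ω)·1.0000 + ω·2.3185 = 2.5822
Iteration 2:
  x: GS value = (-3 - (3)·1.4146 - (-3)·2.5822) / (9) = 0.0559;  x ← (1−ω)·-0.6000 + ω·0.0559 = 0.1871
  y: GS value = (9 - (3)·0.1871 - (-4)·2.5822) / (11) = 1.7061;  y ← (1−ω)·1.4146 + ω·1.7061 = 1.7644
  z: GS value = (11 - (4)·0.1871 - (-2)·1.7644) / (7) = 1.9686;  z ← (1−ω)·2.5822 + ω·1.9686 = 1.8459

(0.1871, 1.7644, 1.8459)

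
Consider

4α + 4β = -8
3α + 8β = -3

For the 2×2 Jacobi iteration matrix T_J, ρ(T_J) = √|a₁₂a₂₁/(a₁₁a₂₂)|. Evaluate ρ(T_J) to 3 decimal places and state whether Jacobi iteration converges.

a₁₂a₂₁/(a₁₁a₂₂) = (4)·(3) / ((4)·(8)) = 0.375000
ρ = √|0.375000| = √0.375000 = 0.612
ρ < 1, so Jacobi converges

0.612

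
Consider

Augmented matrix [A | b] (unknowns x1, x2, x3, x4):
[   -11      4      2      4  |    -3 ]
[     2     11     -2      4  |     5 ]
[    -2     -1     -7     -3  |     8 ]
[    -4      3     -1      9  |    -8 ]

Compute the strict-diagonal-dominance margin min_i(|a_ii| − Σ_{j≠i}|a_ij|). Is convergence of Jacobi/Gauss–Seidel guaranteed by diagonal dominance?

1

row 1: |-11| − (4+2+4) = 1
row 2: |11| − (2+2+4) = 3
row 3: |-7| − (2+1+3) = 1
row 4: |9| − (4+3+1) = 1
minimum over rows = 1 → strictly diagonally dominant (convergence guaranteed)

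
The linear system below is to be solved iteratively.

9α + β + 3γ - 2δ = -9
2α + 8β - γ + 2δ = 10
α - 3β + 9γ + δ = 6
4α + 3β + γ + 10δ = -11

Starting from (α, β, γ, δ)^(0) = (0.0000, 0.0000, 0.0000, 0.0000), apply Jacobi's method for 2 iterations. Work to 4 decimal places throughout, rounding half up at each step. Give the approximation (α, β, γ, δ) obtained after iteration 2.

Iteration 1:
  α = (-9 - (1)·0.0000 - (3)·0.0000 - (-2)·0.0000) / (9) = -1.0000
  β = (10 - (2)·0.0000 - (-1)·0.0000 - (2)·0.0000) / (8) = 1.2500
  γ = (6 - (1)·0.0000 - (-3)·0.0000 - (1)·0.0000) / (9) = 0.6667
  δ = (-11 - (4)·0.0000 - (3)·0.0000 - (1)·0.0000) / (10) = -1.1000
Iteration 2:
  α = (-9 - (1)·1.2500 - (3)·0.6667 - (-2)·-1.1000) / (9) = -1.6056
  β = (10 - (2)·-1.0000 - (-1)·0.6667 - (2)·-1.1000) / (8) = 1.8583
  γ = (6 - (1)·-1.0000 - (-3)·1.2500 - (1)·-1.1000) / (9) = 1.3167
  δ = (-11 - (4)·-1.0000 - (3)·1.2500 - (1)·0.6667) / (10) = -1.1417

(-1.6056, 1.8583, 1.3167, -1.1417)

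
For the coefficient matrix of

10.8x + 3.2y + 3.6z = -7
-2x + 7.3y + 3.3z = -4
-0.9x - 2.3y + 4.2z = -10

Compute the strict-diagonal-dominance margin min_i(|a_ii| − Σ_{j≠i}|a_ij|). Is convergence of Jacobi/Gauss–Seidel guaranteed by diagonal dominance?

1

row 1: |10.8| − (3.2+3.6) = 4
row 2: |7.3| − (2+3.3) = 2
row 3: |4.2| − (0.9+2.3) = 1
minimum over rows = 1 → strictly diagonally dominant (convergence guaranteed)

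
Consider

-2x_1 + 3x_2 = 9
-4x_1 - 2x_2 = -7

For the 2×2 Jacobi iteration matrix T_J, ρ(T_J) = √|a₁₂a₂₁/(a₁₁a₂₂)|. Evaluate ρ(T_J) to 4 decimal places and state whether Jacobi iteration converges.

a₁₂a₂₁/(a₁₁a₂₂) = (3)·(-4) / ((-2)·(-2)) = -3.000000
ρ = √|-3.000000| = √3.000000 = 1.7321
ρ > 1, so Jacobi diverges

1.7321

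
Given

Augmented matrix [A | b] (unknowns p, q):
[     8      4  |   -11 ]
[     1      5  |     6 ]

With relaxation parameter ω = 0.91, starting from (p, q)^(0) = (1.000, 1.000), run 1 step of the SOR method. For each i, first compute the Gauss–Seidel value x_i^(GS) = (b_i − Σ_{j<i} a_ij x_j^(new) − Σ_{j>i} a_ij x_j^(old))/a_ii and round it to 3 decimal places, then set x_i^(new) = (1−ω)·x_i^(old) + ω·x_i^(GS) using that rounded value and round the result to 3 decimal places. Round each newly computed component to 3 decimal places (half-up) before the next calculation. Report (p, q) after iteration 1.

Iteration 1:
  p: GS value = (-11 - (4)·1.000) / (8) = -1.875;  p ← (1−ω)·1.000 + ω·-1.875 = -1.616
  q: GS value = (6 - (1)·-1.616) / (5) = 1.523;  q ← (1−ω)·1.000 + ω·1.523 = 1.476

(-1.616, 1.476)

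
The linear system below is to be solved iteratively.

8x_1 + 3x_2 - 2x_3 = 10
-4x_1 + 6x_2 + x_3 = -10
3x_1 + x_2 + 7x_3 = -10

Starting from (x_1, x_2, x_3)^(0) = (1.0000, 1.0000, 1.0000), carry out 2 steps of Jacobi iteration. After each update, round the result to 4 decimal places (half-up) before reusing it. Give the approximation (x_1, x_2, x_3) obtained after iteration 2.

Iteration 1:
  x_1 = (10 - (3)·1.0000 - (-2)·1.0000) / (8) = 1.1250
  x_2 = (-10 - (-4)·1.0000 - (1)·1.0000) / (6) = -1.1667
  x_3 = (-10 - (3)·1.0000 - (1)·1.0000) / (7) = -2.0000
Iteration 2:
  x_1 = (10 - (3)·-1.1667 - (-2)·-2.0000) / (8) = 1.1875
  x_2 = (-10 - (-4)·1.1250 - (1)·-2.0000) / (6) = -0.5833
  x_3 = (-10 - (3)·1.1250 - (1)·-1.1667) / (7) = -1.7440

(1.1875, -0.5833, -1.7440)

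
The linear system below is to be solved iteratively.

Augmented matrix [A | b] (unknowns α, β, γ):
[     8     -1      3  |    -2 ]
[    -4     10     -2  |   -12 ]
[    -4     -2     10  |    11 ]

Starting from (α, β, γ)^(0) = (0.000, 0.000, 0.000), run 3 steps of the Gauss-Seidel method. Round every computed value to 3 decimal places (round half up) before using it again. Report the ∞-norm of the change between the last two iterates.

Iteration 1:
  α = (-2 - (-1)·0.000 - (3)·0.000) / (8) = -0.250
  β = (-12 - (-4)·-0.250 - (-2)·0.000) / (10) = -1.300
  γ = (11 - (-4)·-0.250 - (-2)·-1.300) / (10) = 0.740
Iteration 2:
  α = (-2 - (-1)·-1.300 - (3)·0.740) / (8) = -0.690
  β = (-12 - (-4)·-0.690 - (-2)·0.740) / (10) = -1.328
  γ = (11 - (-4)·-0.690 - (-2)·-1.328) / (10) = 0.558
Iteration 3:
  α = (-2 - (-1)·-1.328 - (3)·0.558) / (8) = -0.625
  β = (-12 - (-4)·-0.625 - (-2)·0.558) / (10) = -1.338
  γ = (11 - (-4)·-0.625 - (-2)·-1.338) / (10) = 0.582
Change: (0.065, -0.010, 0.024) → max |·| = 0.065

0.065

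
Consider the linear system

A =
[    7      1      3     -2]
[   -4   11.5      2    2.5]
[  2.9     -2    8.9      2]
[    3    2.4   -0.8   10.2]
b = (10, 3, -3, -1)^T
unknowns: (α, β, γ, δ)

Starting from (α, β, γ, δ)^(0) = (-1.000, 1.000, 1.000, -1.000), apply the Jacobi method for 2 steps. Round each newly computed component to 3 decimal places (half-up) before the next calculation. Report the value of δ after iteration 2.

Iteration 1:
  α = (10 - (1)·1.000 - (3)·1.000 - (-2)·-1.000) / (7) = 0.571
  β = (3 - (-4)·-1.000 - (2)·1.000 - (2.5)·-1.000) / (11.5) = -0.043
  γ = (-3 - (2.9)·-1.000 - (-2)·1.000 - (2)·-1.000) / (8.9) = 0.438
  δ = (-1 - (3)·-1.000 - (2.4)·1.000 - (-0.8)·1.000) / (10.2) = 0.039
Iteration 2:
  α = (10 - (1)·-0.043 - (3)·0.438 - (-2)·0.039) / (7) = 1.258
  β = (3 - (-4)·0.571 - (2)·0.438 - (2.5)·0.039) / (11.5) = 0.375
  γ = (-3 - (2.9)·0.571 - (-2)·-0.043 - (2)·0.039) / (8.9) = -0.542
  δ = (-1 - (3)·0.571 - (2.4)·-0.043 - (-0.8)·0.438) / (10.2) = -0.222

-0.222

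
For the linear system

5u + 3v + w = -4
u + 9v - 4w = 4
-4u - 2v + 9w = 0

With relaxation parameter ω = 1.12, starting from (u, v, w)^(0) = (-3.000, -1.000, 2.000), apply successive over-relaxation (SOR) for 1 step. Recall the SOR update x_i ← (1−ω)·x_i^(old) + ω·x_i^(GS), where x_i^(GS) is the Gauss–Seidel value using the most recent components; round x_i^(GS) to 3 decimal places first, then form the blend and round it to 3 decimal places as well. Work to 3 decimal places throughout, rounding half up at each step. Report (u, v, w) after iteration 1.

Iteration 1:
  u: GS value = (-4 - (3)·-1.000 - (1)·2.000) / (5) = -0.600;  u ← (1−ω)·-3.000 + ω·-0.600 = -0.312
  v: GS value = (4 - (1)·-0.312 - (-4)·2.000) / (9) = 1.368;  v ← (1−ω)·-1.000 + ω·1.368 = 1.652
  w: GS value = (0 - (-4)·-0.312 - (-2)·1.652) / (9) = 0.228;  w ← (1−ω)·2.000 + ω·0.228 = 0.015

(-0.312, 1.652, 0.015)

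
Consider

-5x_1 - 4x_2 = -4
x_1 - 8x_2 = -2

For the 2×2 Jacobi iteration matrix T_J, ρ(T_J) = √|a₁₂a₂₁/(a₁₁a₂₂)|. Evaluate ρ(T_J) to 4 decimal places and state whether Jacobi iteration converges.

a₁₂a₂₁/(a₁₁a₂₂) = (-4)·(1) / ((-5)·(-8)) = -0.100000
ρ = √|-0.100000| = √0.100000 = 0.3162
ρ < 1, so Jacobi converges

0.3162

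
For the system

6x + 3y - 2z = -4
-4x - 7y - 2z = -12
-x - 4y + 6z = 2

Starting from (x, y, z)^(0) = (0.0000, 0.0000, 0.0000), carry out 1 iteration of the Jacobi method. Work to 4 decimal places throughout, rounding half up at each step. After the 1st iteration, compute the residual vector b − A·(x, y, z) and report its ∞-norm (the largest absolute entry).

6.1907

Iteration 1:
  x = (-4 - (3)·0.0000 - (-2)·0.0000) / (6) = -0.6667
  y = (-12 - (-4)·0.0000 - (-2)·0.0000) / (-7) = 1.7143
  z = (2 - (-1)·0.0000 - (-4)·0.0000) / (6) = 0.3333
Residual b − A·x = (-4.4761, -2.0001, 6.1907); ∞-norm = 6.1907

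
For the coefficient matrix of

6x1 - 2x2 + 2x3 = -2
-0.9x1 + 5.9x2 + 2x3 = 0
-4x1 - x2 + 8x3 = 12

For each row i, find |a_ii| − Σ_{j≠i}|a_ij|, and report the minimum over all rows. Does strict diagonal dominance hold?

row 1: |6| − (2+2) = 2
row 2: |5.9| − (0.9+2) = 3
row 3: |8| − (4+1) = 3
minimum over rows = 2 → strictly diagonally dominant (convergence guaranteed)

2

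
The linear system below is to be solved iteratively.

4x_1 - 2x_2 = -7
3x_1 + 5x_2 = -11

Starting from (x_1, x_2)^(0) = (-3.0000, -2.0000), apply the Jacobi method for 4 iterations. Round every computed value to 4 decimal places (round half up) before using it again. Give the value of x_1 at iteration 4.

Iteration 1:
  x_1 = (-7 - (-2)·-2.0000) / (4) = -2.7500
  x_2 = (-11 - (3)·-3.0000) / (5) = -0.4000
Iteration 2:
  x_1 = (-7 - (-2)·-0.4000) / (4) = -1.9500
  x_2 = (-11 - (3)·-2.7500) / (5) = -0.5500
Iteration 3:
  x_1 = (-7 - (-2)·-0.5500) / (4) = -2.0250
  x_2 = (-11 - (3)·-1.9500) / (5) = -1.0300
Iteration 4:
  x_1 = (-7 - (-2)·-1.0300) / (4) = -2.2650
  x_2 = (-11 - (3)·-2.0250) / (5) = -0.9850

-2.2650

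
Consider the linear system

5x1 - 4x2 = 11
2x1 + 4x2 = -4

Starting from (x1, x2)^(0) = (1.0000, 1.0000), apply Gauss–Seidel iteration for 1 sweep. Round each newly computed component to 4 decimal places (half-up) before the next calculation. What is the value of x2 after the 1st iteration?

Iteration 1:
  x1 = (11 - (-4)·1.0000) / (5) = 3.0000
  x2 = (-4 - (2)·3.0000) / (4) = -2.5000

-2.5000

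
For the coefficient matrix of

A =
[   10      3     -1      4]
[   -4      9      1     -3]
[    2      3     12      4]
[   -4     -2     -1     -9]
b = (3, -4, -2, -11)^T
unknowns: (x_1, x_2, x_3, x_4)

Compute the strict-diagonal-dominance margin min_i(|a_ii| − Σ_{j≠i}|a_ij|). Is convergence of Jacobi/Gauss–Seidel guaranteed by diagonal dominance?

1

row 1: |10| − (3+1+4) = 2
row 2: |9| − (4+1+3) = 1
row 3: |12| − (2+3+4) = 3
row 4: |-9| − (4+2+1) = 2
minimum over rows = 1 → strictly diagonally dominant (convergence guaranteed)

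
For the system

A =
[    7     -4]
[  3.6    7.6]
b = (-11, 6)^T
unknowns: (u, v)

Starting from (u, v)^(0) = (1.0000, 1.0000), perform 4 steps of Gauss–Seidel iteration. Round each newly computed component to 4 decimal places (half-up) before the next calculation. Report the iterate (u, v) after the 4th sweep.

Iteration 1:
  u = (-11 - (-4)·1.0000) / (7) = -1.0000
  v = (6 - (3.6)·-1.0000) / (7.6) = 1.2632
Iteration 2:
  u = (-11 - (-4)·1.2632) / (7) = -0.8496
  v = (6 - (3.6)·-0.8496) / (7.6) = 1.1919
Iteration 3:
  u = (-11 - (-4)·1.1919) / (7) = -0.8903
  v = (6 - (3.6)·-0.8903) / (7.6) = 1.2112
Iteration 4:
  u = (-11 - (-4)·1.2112) / (7) = -0.8793
  v = (6 - (3.6)·-0.8793) / (7.6) = 1.2060

(-0.8793, 1.2060)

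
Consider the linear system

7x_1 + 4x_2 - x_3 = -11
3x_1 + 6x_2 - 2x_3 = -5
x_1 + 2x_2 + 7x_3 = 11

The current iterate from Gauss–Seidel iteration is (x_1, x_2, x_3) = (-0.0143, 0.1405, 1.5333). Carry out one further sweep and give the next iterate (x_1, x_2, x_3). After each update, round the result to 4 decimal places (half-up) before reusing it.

One sweep:
  x_1 = (-11 - (4)·0.1405 - (-1)·1.5333) / (7) = -1.4327
  x_2 = (-5 - (3)·-1.4327 - (-2)·1.5333) / (6) = 0.3941
  x_3 = (11 - (1)·-1.4327 - (2)·0.3941) / (7) = 1.6635

(-1.4327, 0.3941, 1.6635)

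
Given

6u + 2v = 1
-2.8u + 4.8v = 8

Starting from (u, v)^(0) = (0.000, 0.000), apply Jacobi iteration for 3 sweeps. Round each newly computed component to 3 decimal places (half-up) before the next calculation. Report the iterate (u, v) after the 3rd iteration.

Iteration 1:
  u = (1 - (2)·0.000) / (6) = 0.167
  v = (8 - (-2.8)·0.000) / (4.8) = 1.667
Iteration 2:
  u = (1 - (2)·1.667) / (6) = -0.389
  v = (8 - (-2.8)·0.167) / (4.8) = 1.764
Iteration 3:
  u = (1 - (2)·1.764) / (6) = -0.421
  v = (8 - (-2.8)·-0.389) / (4.8) = 1.440

(-0.421, 1.440)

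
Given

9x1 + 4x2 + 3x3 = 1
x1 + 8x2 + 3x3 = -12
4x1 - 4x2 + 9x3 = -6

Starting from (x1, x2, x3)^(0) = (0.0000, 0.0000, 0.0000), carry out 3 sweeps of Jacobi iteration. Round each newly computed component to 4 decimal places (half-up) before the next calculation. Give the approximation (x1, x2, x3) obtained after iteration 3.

Iteration 1:
  x1 = (1 - (4)·0.0000 - (3)·0.0000) / (9) = 0.1111
  x2 = (-12 - (1)·0.0000 - (3)·0.0000) / (8) = -1.5000
  x3 = (-6 - (4)·0.0000 - (-4)·0.0000) / (9) = -0.6667
Iteration 2:
  x1 = (1 - (4)·-1.5000 - (3)·-0.6667) / (9) = 1.0000
  x2 = (-12 - (1)·0.1111 - (3)·-0.6667) / (8) = -1.2639
  x3 = (-6 - (4)·0.1111 - (-4)·-1.5000) / (9) = -1.3827
Iteration 3:
  x1 = (1 - (4)·-1.2639 - (3)·-1.3827) / (9) = 1.1337
  x2 = (-12 - (1)·1.0000 - (3)·-1.3827) / (8) = -1.1065
  x3 = (-6 - (4)·1.0000 - (-4)·-1.2639) / (9) = -1.6728

(1.1337, -1.1065, -1.6728)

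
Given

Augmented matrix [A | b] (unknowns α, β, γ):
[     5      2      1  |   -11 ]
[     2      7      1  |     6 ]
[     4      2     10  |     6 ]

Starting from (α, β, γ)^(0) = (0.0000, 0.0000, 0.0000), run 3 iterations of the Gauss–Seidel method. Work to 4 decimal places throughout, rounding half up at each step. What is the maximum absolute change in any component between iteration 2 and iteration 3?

0.0910

Iteration 1:
  α = (-11 - (2)·0.0000 - (1)·0.0000) / (5) = -2.2000
  β = (6 - (2)·-2.2000 - (1)·0.0000) / (7) = 1.4857
  γ = (6 - (4)·-2.2000 - (2)·1.4857) / (10) = 1.1829
Iteration 2:
  α = (-11 - (2)·1.4857 - (1)·1.1829) / (5) = -3.0309
  β = (6 - (2)·-3.0309 - (1)·1.1829) / (7) = 1.5541
  γ = (6 - (4)·-3.0309 - (2)·1.5541) / (10) = 1.5015
Iteration 3:
  α = (-11 - (2)·1.5541 - (1)·1.5015) / (5) = -3.1219
  β = (6 - (2)·-3.1219 - (1)·1.5015) / (7) = 1.5346
  γ = (6 - (4)·-3.1219 - (2)·1.5346) / (10) = 1.5418
Change: (-0.0910, -0.0195, 0.0403) → max |·| = 0.0910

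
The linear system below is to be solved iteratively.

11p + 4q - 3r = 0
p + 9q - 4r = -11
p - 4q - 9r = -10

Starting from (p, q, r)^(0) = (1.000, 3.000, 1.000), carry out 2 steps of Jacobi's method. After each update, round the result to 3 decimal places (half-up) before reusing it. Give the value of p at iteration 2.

Iteration 1:
  p = (0 - (4)·3.000 - (-3)·1.000) / (11) = -0.818
  q = (-11 - (1)·1.000 - (-4)·1.000) / (9) = -0.889
  r = (-10 - (1)·1.000 - (-4)·3.000) / (-9) = -0.111
Iteration 2:
  p = (0 - (4)·-0.889 - (-3)·-0.111) / (11) = 0.293
  q = (-11 - (1)·-0.818 - (-4)·-0.111) / (9) = -1.181
  r = (-10 - (1)·-0.818 - (-4)·-0.889) / (-9) = 1.415

0.293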